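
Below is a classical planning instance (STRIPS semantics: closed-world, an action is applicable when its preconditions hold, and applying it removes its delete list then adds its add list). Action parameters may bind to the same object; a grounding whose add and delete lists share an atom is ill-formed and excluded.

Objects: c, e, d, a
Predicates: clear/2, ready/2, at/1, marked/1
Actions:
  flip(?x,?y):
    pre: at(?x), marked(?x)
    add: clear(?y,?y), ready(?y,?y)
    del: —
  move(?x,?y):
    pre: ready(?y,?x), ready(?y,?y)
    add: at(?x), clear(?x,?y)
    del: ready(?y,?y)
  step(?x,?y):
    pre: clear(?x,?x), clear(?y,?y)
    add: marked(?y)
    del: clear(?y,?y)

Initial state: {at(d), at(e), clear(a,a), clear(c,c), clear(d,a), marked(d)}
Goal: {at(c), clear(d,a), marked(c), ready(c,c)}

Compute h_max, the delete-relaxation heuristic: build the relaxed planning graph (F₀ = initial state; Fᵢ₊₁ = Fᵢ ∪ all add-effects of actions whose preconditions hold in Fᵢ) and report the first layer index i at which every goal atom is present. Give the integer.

F0 = init (6 atoms)
F1 = F0 ∪ {clear(d,d), clear(e,e), marked(a), marked(c), ready(a,a), ready(c,c), ready(d,d), ready(e,e)}  (14 atoms)
F2 = F1 ∪ {at(a), at(c), marked(e)}  (17 atoms)
goal ⊆ F2  ⇒  h_max = 2

2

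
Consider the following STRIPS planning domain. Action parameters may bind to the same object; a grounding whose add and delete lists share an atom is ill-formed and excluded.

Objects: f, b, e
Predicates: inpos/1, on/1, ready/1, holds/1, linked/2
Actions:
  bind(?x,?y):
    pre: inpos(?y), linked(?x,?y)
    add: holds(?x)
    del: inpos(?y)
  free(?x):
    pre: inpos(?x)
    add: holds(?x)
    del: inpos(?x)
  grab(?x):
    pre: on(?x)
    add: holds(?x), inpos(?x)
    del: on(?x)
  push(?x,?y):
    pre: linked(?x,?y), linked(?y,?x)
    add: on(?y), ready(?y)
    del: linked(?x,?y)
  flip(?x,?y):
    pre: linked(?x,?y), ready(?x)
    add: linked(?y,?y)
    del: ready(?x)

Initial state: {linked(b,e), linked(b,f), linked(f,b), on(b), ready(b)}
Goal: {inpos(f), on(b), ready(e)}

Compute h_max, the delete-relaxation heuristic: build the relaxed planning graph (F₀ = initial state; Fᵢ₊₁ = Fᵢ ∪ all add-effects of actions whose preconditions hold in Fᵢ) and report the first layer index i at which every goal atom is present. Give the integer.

F0 = init (5 atoms)
F1 = F0 ∪ {holds(b), inpos(b), linked(e,e), linked(f,f), on(f), ready(f)}  (11 atoms)
F2 = F1 ∪ {holds(f), inpos(f), linked(b,b), on(e), ready(e)}  (16 atoms)
goal ⊆ F2  ⇒  h_max = 2

2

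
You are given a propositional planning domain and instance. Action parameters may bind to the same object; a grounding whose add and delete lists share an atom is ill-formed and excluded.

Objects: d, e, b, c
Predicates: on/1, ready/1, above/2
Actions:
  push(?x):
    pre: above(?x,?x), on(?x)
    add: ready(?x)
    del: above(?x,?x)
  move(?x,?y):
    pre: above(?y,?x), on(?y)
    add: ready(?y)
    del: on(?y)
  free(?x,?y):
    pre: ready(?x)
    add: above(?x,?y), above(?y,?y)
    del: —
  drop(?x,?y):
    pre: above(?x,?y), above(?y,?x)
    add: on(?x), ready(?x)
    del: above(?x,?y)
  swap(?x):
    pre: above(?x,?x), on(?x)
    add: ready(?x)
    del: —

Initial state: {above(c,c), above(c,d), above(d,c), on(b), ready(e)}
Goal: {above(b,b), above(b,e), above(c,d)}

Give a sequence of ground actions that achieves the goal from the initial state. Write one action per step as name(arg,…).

free(e,b); move(b,b); free(b,e)

1. free(e,b)  →  {above(b,b), above(c,c), above(c,d), above(d,c), above(e,b), on(b), ready(e)}
2. move(b,b)  →  {above(b,b), above(c,c), above(c,d), above(d,c), above(e,b), ready(b), ready(e)}
3. free(b,e)  →  {above(b,b), above(b,e), above(c,c), above(c,d), above(d,c), above(e,b), above(e,e), ready(b), ready(e)}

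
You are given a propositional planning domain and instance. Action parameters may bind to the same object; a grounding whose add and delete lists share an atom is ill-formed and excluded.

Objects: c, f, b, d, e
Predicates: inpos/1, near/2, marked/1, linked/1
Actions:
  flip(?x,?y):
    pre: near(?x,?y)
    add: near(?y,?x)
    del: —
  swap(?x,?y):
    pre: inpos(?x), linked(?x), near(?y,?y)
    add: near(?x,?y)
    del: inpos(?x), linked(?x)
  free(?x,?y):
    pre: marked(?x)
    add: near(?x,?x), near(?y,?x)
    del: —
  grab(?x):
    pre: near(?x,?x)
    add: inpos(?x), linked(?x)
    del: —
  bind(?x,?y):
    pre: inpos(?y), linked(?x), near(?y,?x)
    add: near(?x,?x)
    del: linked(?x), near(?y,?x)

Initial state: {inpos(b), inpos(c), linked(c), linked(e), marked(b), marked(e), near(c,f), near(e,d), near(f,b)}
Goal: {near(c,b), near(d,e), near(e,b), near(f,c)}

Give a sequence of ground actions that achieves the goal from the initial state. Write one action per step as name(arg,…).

flip(c,f); flip(e,d); free(b,c); free(b,e)

1. flip(c,f)  →  {inpos(b), inpos(c), linked(c), linked(e), marked(b), marked(e), near(c,f), near(e,d), near(f,b), near(f,c)}
2. flip(e,d)  →  {inpos(b), inpos(c), linked(c), linked(e), marked(b), marked(e), near(c,f), near(d,e), near(e,d), near(f,b), near(f,c)}
3. free(b,c)  →  {inpos(b), inpos(c), linked(c), linked(e), marked(b), marked(e), near(b,b), near(c,b), near(c,f), near(d,e), near(e,d), near(f,b), near(f,c)}
4. free(b,e)  →  {inpos(b), inpos(c), linked(c), linked(e), marked(b), marked(e), near(b,b), near(c,b), near(c,f), near(d,e), near(e,b), near(e,d), near(f,b), near(f,c)}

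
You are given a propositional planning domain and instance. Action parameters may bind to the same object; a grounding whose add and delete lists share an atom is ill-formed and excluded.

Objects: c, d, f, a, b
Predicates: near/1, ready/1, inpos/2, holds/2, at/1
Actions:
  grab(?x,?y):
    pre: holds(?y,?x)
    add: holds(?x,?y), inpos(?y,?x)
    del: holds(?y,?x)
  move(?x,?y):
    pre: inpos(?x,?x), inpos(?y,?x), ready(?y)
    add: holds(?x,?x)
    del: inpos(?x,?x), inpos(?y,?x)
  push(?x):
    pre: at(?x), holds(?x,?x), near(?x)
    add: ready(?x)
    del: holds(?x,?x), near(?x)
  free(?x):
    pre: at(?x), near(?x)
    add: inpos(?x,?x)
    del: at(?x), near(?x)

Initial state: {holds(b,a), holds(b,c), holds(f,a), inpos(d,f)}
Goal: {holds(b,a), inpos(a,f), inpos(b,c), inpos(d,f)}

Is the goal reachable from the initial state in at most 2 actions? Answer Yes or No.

No

1. grab(c,b)  →  {holds(b,a), holds(c,b), holds(f,a), inpos(b,c), inpos(d,f)}
2. grab(a,f)  →  {holds(a,f), holds(b,a), holds(c,b), inpos(b,c), inpos(d,f), inpos(f,a)}
3. grab(f,a)  →  {holds(b,a), holds(c,b), holds(f,a), inpos(a,f), inpos(b,c), inpos(d,f), inpos(f,a)}
optimal plan length = 3; 3 > 2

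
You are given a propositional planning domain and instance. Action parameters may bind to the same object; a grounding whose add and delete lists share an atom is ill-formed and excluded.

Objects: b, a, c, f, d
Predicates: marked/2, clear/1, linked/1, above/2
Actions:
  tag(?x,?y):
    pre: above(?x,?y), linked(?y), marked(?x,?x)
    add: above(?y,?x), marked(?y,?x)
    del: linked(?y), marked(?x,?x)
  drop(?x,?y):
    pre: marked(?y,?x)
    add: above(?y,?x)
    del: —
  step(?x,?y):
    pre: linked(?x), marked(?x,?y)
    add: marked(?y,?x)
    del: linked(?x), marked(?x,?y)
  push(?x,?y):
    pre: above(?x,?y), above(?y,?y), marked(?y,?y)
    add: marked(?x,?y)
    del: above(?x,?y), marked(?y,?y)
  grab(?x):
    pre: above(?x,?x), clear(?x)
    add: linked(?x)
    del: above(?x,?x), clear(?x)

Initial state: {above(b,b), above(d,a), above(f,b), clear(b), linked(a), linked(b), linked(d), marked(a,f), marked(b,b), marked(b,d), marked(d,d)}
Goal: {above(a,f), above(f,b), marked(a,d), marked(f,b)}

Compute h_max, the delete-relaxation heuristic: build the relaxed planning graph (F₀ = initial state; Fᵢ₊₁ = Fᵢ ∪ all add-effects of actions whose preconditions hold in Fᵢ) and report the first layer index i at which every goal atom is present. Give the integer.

1

F0 = init (11 atoms)
F1 = F0 ∪ {above(a,d), above(a,f), above(b,d), above(d,d), marked(a,d), marked(d,b), marked(f,a), marked(f,b)}  (19 atoms)
goal ⊆ F1  ⇒  h_max = 1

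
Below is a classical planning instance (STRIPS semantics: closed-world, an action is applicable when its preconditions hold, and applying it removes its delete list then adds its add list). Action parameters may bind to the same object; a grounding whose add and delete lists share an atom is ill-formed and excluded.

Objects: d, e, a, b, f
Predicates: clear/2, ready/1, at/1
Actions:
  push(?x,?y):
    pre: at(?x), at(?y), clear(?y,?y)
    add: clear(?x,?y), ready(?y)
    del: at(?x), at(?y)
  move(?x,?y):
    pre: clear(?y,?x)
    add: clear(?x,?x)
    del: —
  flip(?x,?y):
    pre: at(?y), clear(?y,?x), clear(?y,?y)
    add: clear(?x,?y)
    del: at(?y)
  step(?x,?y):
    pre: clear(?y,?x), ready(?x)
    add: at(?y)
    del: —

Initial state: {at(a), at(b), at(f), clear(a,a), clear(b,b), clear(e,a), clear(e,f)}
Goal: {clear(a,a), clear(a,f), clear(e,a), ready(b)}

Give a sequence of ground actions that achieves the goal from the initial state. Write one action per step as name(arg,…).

1. push(b,b)  →  {at(a), at(f), clear(a,a), clear(b,b), clear(e,a), clear(e,f), ready(b)}
2. move(f,e)  →  {at(a), at(f), clear(a,a), clear(b,b), clear(e,a), clear(e,f), clear(f,f), ready(b)}
3. push(a,f)  →  {clear(a,a), clear(a,f), clear(b,b), clear(e,a), clear(e,f), clear(f,f), ready(b), ready(f)}

push(b,b); move(f,e); push(a,f)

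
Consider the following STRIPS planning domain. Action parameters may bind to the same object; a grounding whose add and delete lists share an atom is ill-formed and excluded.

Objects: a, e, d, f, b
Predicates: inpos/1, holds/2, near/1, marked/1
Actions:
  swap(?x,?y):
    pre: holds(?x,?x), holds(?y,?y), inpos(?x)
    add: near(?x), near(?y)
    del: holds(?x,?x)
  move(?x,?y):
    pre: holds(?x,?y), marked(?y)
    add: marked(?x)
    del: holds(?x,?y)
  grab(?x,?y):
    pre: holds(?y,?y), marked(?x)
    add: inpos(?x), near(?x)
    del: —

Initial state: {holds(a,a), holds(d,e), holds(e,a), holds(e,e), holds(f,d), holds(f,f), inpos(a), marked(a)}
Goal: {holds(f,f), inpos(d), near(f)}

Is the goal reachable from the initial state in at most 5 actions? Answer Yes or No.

Yes

1. swap(a,f)  →  {holds(d,e), holds(e,a), holds(e,e), holds(f,d), holds(f,f), inpos(a), marked(a), near(a), near(f)}
2. move(e,a)  →  {holds(d,e), holds(e,e), holds(f,d), holds(f,f), inpos(a), marked(a), marked(e), near(a), near(f)}
3. move(d,e)  →  {holds(e,e), holds(f,d), holds(f,f), inpos(a), marked(a), marked(d), marked(e), near(a), near(f)}
4. grab(d,e)  →  {holds(e,e), holds(f,d), holds(f,f), inpos(a), inpos(d), marked(a), marked(d), marked(e), near(a), near(d), near(f)}
optimal plan length = 4; 4 ≤ 5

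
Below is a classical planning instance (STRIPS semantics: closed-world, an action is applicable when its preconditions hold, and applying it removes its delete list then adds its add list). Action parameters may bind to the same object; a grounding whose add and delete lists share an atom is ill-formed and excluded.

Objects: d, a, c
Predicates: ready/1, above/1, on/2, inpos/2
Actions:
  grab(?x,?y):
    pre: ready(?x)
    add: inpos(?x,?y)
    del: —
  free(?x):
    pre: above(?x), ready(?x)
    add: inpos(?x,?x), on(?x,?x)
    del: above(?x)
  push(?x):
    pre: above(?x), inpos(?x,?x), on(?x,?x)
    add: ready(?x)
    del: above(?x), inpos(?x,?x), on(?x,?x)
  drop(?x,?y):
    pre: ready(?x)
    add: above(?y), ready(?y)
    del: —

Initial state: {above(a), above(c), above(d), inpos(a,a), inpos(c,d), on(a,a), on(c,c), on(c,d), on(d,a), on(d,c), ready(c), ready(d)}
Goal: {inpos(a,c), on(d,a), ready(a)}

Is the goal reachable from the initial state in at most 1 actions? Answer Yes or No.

No

1. push(a)  →  {above(c), above(d), inpos(c,d), on(c,c), on(c,d), on(d,a), on(d,c), ready(a), ready(c), ready(d)}
2. grab(a,c)  →  {above(c), above(d), inpos(a,c), inpos(c,d), on(c,c), on(c,d), on(d,a), on(d,c), ready(a), ready(c), ready(d)}
optimal plan length = 2; 2 > 1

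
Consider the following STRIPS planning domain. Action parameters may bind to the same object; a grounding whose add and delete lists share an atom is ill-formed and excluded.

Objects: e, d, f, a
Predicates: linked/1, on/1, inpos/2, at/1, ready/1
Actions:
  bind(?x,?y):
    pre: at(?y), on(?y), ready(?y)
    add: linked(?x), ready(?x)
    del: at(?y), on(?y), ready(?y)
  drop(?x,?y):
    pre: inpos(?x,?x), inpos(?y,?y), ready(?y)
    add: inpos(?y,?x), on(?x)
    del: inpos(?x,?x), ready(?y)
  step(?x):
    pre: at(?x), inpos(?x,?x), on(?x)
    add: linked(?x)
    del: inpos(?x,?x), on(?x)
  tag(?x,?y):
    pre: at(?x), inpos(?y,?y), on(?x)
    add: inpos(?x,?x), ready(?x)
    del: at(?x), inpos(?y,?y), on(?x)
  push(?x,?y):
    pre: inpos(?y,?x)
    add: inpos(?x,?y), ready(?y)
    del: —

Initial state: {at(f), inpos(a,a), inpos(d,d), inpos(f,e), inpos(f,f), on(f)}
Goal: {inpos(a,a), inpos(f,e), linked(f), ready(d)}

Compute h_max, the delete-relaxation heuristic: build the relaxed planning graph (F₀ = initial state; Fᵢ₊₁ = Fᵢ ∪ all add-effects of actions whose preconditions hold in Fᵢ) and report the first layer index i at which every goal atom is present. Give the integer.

1

F0 = init (6 atoms)
F1 = F0 ∪ {inpos(e,f), linked(f), ready(a), ready(d), ready(f)}  (11 atoms)
goal ⊆ F1  ⇒  h_max = 1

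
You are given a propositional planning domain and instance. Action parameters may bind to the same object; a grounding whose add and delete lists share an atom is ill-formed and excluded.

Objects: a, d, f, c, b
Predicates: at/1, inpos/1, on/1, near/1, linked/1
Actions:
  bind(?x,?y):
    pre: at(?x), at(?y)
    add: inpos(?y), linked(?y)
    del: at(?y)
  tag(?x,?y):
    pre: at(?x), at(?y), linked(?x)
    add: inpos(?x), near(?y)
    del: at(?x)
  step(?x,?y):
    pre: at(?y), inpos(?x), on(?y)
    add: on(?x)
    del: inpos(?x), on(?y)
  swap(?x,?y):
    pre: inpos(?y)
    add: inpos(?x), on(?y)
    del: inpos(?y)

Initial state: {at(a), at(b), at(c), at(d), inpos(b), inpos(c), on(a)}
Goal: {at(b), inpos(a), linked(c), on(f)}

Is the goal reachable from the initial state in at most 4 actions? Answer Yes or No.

Yes

1. bind(a,c)  →  {at(a), at(b), at(d), inpos(b), inpos(c), linked(c), on(a)}
2. swap(f,c)  →  {at(a), at(b), at(d), inpos(b), inpos(f), linked(c), on(a), on(c)}
3. swap(a,f)  →  {at(a), at(b), at(d), inpos(a), inpos(b), linked(c), on(a), on(c), on(f)}
optimal plan length = 3; 3 ≤ 4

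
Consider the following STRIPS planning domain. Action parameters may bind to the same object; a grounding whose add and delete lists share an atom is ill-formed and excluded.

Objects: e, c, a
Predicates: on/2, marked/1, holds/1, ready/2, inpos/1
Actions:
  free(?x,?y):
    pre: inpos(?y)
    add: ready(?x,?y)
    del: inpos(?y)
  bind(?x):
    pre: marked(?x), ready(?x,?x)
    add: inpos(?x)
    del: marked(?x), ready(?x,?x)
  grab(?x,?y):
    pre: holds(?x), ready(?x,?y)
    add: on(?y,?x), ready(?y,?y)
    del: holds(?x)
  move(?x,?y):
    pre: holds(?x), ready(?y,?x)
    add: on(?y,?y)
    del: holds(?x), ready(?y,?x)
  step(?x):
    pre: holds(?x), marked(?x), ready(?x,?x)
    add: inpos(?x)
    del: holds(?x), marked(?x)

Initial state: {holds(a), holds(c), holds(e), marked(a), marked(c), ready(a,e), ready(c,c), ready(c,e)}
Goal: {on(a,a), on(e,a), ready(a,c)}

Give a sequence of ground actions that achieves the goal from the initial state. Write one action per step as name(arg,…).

bind(c); free(a,c); grab(a,e); move(e,a)

1. bind(c)  →  {holds(a), holds(c), holds(e), inpos(c), marked(a), ready(a,e), ready(c,e)}
2. free(a,c)  →  {holds(a), holds(c), holds(e), marked(a), ready(a,c), ready(a,e), ready(c,e)}
3. grab(a,e)  →  {holds(c), holds(e), marked(a), on(e,a), ready(a,c), ready(a,e), ready(c,e), ready(e,e)}
4. move(e,a)  →  {holds(c), marked(a), on(a,a), on(e,a), ready(a,c), ready(c,e), ready(e,e)}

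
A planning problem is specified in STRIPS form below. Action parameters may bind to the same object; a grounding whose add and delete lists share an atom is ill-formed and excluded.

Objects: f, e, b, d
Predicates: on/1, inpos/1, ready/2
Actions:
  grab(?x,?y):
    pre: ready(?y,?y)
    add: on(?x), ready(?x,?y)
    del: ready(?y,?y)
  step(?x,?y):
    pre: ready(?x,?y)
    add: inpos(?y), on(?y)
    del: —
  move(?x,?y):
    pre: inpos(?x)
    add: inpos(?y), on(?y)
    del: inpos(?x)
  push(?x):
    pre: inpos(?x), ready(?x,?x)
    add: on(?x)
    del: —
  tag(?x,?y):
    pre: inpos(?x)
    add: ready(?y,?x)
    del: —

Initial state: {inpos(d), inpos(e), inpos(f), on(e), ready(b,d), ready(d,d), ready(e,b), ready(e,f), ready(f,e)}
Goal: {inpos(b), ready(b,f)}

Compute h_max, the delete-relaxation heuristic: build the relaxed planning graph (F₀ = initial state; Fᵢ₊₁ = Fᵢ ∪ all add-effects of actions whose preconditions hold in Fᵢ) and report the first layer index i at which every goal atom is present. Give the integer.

F0 = init (9 atoms)
F1 = F0 ∪ {inpos(b), on(b), on(d), on(f), ready(b,e), ready(b,f), ready(d,e), ready(d,f), ready(e,d), ready(e,e), ready(f,d), ready(f,f)}  (21 atoms)
goal ⊆ F1  ⇒  h_max = 1

1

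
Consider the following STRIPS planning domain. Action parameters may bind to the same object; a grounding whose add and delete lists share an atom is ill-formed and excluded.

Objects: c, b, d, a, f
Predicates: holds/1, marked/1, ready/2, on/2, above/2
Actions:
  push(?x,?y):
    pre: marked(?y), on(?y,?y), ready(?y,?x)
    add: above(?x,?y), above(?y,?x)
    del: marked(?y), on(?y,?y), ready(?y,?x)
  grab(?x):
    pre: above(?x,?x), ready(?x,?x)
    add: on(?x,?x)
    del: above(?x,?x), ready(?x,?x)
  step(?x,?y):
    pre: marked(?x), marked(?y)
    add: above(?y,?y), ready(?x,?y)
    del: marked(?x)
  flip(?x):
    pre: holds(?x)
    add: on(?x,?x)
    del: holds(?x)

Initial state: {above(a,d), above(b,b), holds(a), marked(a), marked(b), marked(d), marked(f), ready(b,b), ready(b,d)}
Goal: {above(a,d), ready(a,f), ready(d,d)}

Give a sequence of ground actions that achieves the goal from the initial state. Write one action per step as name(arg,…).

1. step(d,d)  →  {above(a,d), above(b,b), above(d,d), holds(a), marked(a), marked(b), marked(f), ready(b,b), ready(b,d), ready(d,d)}
2. step(a,f)  →  {above(a,d), above(b,b), above(d,d), above(f,f), holds(a), marked(b), marked(f), ready(a,f), ready(b,b), ready(b,d), ready(d,d)}

step(d,d); step(a,f)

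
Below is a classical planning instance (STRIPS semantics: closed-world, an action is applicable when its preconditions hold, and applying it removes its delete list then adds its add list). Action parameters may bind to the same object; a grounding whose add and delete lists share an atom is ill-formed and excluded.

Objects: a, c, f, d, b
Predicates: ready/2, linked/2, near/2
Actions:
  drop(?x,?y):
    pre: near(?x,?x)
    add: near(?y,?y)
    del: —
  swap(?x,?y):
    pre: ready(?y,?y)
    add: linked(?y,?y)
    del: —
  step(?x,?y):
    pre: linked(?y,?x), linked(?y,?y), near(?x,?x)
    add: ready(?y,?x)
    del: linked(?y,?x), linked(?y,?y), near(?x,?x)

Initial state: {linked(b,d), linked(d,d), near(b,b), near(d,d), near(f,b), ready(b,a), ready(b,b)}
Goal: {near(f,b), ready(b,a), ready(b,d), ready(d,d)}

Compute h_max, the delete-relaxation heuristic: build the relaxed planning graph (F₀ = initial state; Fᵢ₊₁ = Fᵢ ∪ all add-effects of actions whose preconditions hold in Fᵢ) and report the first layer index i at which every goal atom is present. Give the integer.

F0 = init (7 atoms)
F1 = F0 ∪ {linked(b,b), near(a,a), near(c,c), near(f,f), ready(d,d)}  (12 atoms)
F2 = F1 ∪ {ready(b,d)}  (13 atoms)
goal ⊆ F2  ⇒  h_max = 2

2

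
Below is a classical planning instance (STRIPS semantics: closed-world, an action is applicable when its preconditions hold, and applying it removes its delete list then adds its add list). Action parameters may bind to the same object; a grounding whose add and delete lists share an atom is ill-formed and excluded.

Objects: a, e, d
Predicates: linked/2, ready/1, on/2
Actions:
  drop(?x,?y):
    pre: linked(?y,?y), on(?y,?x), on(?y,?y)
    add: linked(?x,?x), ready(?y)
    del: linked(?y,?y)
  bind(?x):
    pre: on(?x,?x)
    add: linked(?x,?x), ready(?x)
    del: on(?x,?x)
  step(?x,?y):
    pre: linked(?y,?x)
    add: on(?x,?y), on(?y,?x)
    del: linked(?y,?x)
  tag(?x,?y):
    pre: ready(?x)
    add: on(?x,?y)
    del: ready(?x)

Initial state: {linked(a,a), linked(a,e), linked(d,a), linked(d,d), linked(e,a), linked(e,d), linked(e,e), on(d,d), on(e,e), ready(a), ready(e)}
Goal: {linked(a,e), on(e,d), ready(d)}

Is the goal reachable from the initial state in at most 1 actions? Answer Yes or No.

1. bind(d)  →  {linked(a,a), linked(a,e), linked(d,a), linked(d,d), linked(e,a), linked(e,d), linked(e,e), on(e,e), ready(a), ready(d), ready(e)}
2. step(d,e)  →  {linked(a,a), linked(a,e), linked(d,a), linked(d,d), linked(e,a), linked(e,e), on(d,e), on(e,d), on(e,e), ready(a), ready(d), ready(e)}
optimal plan length = 2; 2 > 1

No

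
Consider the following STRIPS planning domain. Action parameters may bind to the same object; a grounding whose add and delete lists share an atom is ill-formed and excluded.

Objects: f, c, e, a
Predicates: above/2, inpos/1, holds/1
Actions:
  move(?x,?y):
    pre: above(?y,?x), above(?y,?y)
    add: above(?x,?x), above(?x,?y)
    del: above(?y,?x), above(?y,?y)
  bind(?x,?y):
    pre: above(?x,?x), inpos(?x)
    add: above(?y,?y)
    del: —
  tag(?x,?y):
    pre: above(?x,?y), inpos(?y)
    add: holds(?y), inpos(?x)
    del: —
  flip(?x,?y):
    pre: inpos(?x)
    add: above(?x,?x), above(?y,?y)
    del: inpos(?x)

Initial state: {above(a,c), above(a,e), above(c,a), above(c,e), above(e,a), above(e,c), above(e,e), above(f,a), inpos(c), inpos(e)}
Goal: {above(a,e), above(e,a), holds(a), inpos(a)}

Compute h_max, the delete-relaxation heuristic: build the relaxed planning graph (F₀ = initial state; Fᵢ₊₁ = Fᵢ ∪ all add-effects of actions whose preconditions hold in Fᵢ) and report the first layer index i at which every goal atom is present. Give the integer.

F0 = init (10 atoms)
F1 = F0 ∪ {above(a,a), above(c,c), above(f,f), holds(c), holds(e), inpos(a)}  (16 atoms)
F2 = F1 ∪ {above(a,f), holds(a), inpos(f)}  (19 atoms)
goal ⊆ F2  ⇒  h_max = 2

2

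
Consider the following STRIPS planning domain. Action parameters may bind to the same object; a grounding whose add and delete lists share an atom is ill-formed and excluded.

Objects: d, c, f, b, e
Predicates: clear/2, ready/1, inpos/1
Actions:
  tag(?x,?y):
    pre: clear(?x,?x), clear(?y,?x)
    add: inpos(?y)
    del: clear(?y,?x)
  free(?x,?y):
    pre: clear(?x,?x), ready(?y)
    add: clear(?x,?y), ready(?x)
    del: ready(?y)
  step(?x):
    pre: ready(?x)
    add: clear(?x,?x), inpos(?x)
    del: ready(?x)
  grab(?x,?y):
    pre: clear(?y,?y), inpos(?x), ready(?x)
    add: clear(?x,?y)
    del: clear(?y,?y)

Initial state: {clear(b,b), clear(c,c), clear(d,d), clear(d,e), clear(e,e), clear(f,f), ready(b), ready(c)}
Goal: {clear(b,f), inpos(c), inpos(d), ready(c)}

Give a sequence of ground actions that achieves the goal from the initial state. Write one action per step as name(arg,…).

1. tag(d,d)  →  {clear(b,b), clear(c,c), clear(d,e), clear(e,e), clear(f,f), inpos(d), ready(b), ready(c)}
2. tag(c,c)  →  {clear(b,b), clear(d,e), clear(e,e), clear(f,f), inpos(c), inpos(d), ready(b), ready(c)}
3. tag(b,b)  →  {clear(d,e), clear(e,e), clear(f,f), inpos(b), inpos(c), inpos(d), ready(b), ready(c)}
4. grab(b,f)  →  {clear(b,f), clear(d,e), clear(e,e), inpos(b), inpos(c), inpos(d), ready(b), ready(c)}

tag(d,d); tag(c,c); tag(b,b); grab(b,f)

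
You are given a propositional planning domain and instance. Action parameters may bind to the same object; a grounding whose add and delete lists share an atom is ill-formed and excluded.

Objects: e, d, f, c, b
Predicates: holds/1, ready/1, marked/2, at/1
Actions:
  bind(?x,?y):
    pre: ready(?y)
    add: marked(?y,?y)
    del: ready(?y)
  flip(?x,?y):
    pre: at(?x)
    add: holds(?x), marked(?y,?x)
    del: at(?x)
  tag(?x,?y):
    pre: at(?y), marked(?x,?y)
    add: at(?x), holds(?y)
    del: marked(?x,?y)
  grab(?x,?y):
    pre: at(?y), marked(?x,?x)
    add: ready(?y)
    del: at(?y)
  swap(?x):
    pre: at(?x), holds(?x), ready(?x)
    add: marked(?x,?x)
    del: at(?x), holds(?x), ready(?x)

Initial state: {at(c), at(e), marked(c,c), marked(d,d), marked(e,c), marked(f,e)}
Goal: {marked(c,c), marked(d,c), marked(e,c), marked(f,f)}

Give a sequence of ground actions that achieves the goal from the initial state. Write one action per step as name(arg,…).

flip(c,d); tag(f,e); flip(f,f)

1. flip(c,d)  →  {at(e), holds(c), marked(c,c), marked(d,c), marked(d,d), marked(e,c), marked(f,e)}
2. tag(f,e)  →  {at(e), at(f), holds(c), holds(e), marked(c,c), marked(d,c), marked(d,d), marked(e,c)}
3. flip(f,f)  →  {at(e), holds(c), holds(e), holds(f), marked(c,c), marked(d,c), marked(d,d), marked(e,c), marked(f,f)}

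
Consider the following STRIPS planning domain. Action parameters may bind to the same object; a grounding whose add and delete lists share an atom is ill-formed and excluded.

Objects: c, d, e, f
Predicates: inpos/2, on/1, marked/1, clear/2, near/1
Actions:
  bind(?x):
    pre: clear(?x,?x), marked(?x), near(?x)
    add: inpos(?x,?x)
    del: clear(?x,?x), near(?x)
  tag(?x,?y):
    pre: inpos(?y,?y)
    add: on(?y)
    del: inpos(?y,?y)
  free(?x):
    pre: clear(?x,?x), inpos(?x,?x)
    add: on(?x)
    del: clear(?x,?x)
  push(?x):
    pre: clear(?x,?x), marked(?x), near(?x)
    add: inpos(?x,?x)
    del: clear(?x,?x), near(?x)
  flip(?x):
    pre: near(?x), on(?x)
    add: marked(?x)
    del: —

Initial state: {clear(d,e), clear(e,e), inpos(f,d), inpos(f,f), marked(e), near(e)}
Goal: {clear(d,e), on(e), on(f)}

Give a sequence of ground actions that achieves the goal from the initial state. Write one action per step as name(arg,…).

bind(e); tag(c,e); tag(c,f)

1. bind(e)  →  {clear(d,e), inpos(e,e), inpos(f,d), inpos(f,f), marked(e)}
2. tag(c,e)  →  {clear(d,e), inpos(f,d), inpos(f,f), marked(e), on(e)}
3. tag(c,f)  →  {clear(d,e), inpos(f,d), marked(e), on(e), on(f)}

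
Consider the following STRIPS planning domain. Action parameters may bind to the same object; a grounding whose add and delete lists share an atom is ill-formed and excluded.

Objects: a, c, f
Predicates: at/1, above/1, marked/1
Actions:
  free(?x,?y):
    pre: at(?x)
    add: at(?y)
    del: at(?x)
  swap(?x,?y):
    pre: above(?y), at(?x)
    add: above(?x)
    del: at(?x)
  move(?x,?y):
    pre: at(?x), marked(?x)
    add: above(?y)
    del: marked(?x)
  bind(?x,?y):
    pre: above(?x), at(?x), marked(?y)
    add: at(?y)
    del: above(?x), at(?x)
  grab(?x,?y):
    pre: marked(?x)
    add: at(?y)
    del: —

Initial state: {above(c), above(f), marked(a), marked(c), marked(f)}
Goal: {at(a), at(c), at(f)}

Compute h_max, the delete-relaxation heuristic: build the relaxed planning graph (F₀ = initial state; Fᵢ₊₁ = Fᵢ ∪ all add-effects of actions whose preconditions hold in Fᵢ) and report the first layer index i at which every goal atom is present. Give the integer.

1

F0 = init (5 atoms)
F1 = F0 ∪ {at(a), at(c), at(f)}  (8 atoms)
goal ⊆ F1  ⇒  h_max = 1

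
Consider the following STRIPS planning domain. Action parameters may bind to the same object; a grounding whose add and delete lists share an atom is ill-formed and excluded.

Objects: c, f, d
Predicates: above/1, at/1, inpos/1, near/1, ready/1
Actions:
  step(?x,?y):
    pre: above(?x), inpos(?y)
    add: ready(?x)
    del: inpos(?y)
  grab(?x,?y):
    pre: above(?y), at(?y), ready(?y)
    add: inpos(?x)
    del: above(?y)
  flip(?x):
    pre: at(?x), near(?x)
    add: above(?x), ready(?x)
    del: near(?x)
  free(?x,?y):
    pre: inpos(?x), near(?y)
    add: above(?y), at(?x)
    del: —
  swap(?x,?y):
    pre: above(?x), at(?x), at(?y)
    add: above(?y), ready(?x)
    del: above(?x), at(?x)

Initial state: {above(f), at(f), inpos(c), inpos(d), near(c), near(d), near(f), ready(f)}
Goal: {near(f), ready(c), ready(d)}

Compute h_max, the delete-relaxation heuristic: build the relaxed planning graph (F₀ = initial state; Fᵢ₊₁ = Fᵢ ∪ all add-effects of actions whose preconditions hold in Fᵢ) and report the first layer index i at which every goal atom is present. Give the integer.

F0 = init (8 atoms)
F1 = F0 ∪ {above(c), above(d), at(c), at(d), inpos(f)}  (13 atoms)
F2 = F1 ∪ {ready(c), ready(d)}  (15 atoms)
goal ⊆ F2  ⇒  h_max = 2

2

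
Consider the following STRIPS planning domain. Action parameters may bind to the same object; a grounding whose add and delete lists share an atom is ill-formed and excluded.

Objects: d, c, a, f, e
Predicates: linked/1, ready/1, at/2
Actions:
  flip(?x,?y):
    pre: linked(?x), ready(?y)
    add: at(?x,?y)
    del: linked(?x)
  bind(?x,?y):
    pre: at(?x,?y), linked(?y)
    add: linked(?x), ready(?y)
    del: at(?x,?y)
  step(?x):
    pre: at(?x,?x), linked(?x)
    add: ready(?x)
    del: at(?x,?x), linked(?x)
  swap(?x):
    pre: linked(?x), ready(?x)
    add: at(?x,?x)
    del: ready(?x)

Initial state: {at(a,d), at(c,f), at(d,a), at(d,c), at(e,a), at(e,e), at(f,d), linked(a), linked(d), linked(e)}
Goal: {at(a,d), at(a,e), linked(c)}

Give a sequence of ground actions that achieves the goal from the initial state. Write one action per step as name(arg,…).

1. bind(f,d)  →  {at(a,d), at(c,f), at(d,a), at(d,c), at(e,a), at(e,e), linked(a), linked(d), linked(e), linked(f), ready(d)}
2. bind(c,f)  →  {at(a,d), at(d,a), at(d,c), at(e,a), at(e,e), linked(a), linked(c), linked(d), linked(e), linked(f), ready(d), ready(f)}
3. bind(e,e)  →  {at(a,d), at(d,a), at(d,c), at(e,a), linked(a), linked(c), linked(d), linked(e), linked(f), ready(d), ready(e), ready(f)}
4. flip(a,e)  →  {at(a,d), at(a,e), at(d,a), at(d,c), at(e,a), linked(c), linked(d), linked(e), linked(f), ready(d), ready(e), ready(f)}

bind(f,d); bind(c,f); bind(e,e); flip(a,e)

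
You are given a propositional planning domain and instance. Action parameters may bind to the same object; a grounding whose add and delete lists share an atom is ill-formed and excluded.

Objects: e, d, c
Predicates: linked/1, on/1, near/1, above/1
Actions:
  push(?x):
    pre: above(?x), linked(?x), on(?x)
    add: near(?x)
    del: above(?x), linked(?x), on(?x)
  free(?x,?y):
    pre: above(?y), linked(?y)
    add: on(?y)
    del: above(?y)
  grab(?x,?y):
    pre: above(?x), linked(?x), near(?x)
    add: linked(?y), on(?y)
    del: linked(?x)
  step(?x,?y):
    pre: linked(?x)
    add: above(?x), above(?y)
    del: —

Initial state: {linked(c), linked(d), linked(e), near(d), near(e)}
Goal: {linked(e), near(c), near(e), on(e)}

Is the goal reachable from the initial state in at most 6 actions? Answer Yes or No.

Yes

1. step(e,e)  →  {above(e), linked(c), linked(d), linked(e), near(d), near(e)}
2. free(e,e)  →  {linked(c), linked(d), linked(e), near(d), near(e), on(e)}
3. step(d,c)  →  {above(c), above(d), linked(c), linked(d), linked(e), near(d), near(e), on(e)}
4. grab(d,c)  →  {above(c), above(d), linked(c), linked(e), near(d), near(e), on(c), on(e)}
5. push(c)  →  {above(d), linked(e), near(c), near(d), near(e), on(e)}
optimal plan length = 5; 5 ≤ 6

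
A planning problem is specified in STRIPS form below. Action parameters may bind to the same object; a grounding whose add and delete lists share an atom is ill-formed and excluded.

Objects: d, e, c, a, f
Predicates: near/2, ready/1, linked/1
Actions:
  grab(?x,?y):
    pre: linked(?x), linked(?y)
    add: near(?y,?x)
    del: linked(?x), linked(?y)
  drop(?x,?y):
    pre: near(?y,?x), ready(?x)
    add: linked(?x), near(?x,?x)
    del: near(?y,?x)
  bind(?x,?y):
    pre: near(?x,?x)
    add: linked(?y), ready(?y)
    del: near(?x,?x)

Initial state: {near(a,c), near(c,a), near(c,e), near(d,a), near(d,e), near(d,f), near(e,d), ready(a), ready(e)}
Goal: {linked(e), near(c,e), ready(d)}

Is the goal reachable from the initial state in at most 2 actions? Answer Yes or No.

1. drop(e,d)  →  {linked(e), near(a,c), near(c,a), near(c,e), near(d,a), near(d,f), near(e,d), near(e,e), ready(a), ready(e)}
2. bind(e,d)  →  {linked(d), linked(e), near(a,c), near(c,a), near(c,e), near(d,a), near(d,f), near(e,d), ready(a), ready(d), ready(e)}
optimal plan length = 2; 2 ≤ 2

Yes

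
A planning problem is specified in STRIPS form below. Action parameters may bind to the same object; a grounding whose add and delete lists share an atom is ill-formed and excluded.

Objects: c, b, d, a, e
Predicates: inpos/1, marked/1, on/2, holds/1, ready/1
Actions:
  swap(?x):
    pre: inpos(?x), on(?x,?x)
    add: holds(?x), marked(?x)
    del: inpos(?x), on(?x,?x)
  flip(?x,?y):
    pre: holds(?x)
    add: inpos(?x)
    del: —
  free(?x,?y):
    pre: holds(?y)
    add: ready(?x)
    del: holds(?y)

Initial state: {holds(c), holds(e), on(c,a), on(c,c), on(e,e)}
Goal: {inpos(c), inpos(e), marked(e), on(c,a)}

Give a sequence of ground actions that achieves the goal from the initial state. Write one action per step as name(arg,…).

1. flip(c,c)  →  {holds(c), holds(e), inpos(c), on(c,a), on(c,c), on(e,e)}
2. flip(e,c)  →  {holds(c), holds(e), inpos(c), inpos(e), on(c,a), on(c,c), on(e,e)}
3. swap(e)  →  {holds(c), holds(e), inpos(c), marked(e), on(c,a), on(c,c)}
4. flip(e,c)  →  {holds(c), holds(e), inpos(c), inpos(e), marked(e), on(c,a), on(c,c)}

flip(c,c); flip(e,c); swap(e); flip(e,c)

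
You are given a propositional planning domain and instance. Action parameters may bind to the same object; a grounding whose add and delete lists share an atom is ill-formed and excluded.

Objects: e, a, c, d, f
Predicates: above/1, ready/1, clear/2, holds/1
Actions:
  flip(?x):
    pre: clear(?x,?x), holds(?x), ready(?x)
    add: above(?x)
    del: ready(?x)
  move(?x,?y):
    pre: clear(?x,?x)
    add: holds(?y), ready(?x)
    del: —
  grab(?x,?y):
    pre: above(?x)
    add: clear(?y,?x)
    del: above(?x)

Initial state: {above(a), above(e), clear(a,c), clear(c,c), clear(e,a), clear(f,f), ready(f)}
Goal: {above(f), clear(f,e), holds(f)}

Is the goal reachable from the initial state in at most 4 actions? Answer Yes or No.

1. move(c,f)  →  {above(a), above(e), clear(a,c), clear(c,c), clear(e,a), clear(f,f), holds(f), ready(c), ready(f)}
2. flip(f)  →  {above(a), above(e), above(f), clear(a,c), clear(c,c), clear(e,a), clear(f,f), holds(f), ready(c)}
3. grab(e,f)  →  {above(a), above(f), clear(a,c), clear(c,c), clear(e,a), clear(f,e), clear(f,f), holds(f), ready(c)}
optimal plan length = 3; 3 ≤ 4

Yes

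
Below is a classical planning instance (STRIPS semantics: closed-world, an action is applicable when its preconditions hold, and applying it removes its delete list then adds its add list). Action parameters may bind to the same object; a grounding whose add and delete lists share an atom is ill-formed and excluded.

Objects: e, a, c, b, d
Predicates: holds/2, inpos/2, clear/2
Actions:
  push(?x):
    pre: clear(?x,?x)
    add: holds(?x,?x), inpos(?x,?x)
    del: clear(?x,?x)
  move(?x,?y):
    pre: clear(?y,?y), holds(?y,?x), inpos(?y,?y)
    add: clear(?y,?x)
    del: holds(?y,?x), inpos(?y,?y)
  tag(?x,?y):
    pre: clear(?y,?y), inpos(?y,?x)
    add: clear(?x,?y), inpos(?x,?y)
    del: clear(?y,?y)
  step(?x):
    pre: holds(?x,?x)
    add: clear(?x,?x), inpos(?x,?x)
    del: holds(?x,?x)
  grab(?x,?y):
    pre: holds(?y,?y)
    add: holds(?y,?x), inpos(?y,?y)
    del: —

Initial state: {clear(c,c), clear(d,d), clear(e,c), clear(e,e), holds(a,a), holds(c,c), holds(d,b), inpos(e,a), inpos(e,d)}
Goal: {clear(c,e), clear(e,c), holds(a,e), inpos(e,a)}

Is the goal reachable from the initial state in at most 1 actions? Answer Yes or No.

1. grab(e,a)  →  {clear(c,c), clear(d,d), clear(e,c), clear(e,e), holds(a,a), holds(a,e), holds(c,c), holds(d,b), inpos(a,a), inpos(e,a), inpos(e,d)}
2. grab(e,c)  →  {clear(c,c), clear(d,d), clear(e,c), clear(e,e), holds(a,a), holds(a,e), holds(c,c), holds(c,e), holds(d,b), inpos(a,a), inpos(c,c), inpos(e,a), inpos(e,d)}
3. move(e,c)  →  {clear(c,c), clear(c,e), clear(d,d), clear(e,c), clear(e,e), holds(a,a), holds(a,e), holds(c,c), holds(d,b), inpos(a,a), inpos(e,a), inpos(e,d)}
optimal plan length = 3; 3 > 1

No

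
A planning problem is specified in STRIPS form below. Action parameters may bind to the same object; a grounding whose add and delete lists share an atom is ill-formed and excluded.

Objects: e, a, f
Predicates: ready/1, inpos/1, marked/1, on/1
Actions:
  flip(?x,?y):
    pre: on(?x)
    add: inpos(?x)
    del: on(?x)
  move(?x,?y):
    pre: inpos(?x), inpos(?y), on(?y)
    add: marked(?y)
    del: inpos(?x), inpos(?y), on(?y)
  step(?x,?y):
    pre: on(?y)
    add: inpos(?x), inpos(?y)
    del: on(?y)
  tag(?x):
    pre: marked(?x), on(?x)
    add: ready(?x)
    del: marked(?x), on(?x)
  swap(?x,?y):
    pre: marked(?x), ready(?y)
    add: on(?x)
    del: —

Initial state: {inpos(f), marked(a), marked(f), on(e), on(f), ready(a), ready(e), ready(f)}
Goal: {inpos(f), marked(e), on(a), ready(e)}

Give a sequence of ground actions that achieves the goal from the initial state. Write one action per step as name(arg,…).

step(e,f); move(e,e); swap(a,e)

1. step(e,f)  →  {inpos(e), inpos(f), marked(a), marked(f), on(e), ready(a), ready(e), ready(f)}
2. move(e,e)  →  {inpos(f), marked(a), marked(e), marked(f), ready(a), ready(e), ready(f)}
3. swap(a,e)  →  {inpos(f), marked(a), marked(e), marked(f), on(a), ready(a), ready(e), ready(f)}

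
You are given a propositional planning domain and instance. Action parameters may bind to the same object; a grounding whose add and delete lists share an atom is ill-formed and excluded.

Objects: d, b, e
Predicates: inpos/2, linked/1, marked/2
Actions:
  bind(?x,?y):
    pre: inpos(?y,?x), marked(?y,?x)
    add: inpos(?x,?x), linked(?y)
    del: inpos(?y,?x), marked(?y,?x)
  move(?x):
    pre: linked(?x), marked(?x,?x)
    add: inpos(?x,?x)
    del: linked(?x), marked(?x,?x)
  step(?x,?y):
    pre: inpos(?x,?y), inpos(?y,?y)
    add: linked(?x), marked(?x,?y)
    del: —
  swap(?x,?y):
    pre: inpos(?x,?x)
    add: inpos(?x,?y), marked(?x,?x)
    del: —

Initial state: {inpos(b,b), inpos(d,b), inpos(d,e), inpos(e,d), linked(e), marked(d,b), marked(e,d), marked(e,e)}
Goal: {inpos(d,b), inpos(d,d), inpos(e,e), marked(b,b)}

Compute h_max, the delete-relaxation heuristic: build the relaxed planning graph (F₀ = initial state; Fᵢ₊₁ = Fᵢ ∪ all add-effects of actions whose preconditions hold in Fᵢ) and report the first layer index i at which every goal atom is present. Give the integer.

F0 = init (8 atoms)
F1 = F0 ∪ {inpos(b,d), inpos(b,e), inpos(d,d), inpos(e,e), linked(b), linked(d), marked(b,b)}  (15 atoms)
goal ⊆ F1  ⇒  h_max = 1

1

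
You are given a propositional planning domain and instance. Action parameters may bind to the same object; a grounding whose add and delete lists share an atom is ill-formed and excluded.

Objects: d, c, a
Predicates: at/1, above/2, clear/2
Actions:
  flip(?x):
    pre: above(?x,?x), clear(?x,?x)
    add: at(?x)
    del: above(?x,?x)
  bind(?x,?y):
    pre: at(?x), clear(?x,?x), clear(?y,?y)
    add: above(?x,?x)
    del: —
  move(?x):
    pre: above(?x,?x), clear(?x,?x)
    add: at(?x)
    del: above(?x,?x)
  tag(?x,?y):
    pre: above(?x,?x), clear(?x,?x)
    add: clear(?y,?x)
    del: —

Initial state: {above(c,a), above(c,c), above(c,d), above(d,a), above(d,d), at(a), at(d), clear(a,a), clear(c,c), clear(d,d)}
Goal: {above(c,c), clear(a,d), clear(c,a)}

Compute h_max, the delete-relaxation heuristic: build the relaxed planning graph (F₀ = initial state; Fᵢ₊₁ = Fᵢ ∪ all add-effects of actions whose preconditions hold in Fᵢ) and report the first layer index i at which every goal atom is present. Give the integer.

F0 = init (10 atoms)
F1 = F0 ∪ {above(a,a), at(c), clear(a,c), clear(a,d), clear(c,d), clear(d,c)}  (16 atoms)
F2 = F1 ∪ {clear(c,a), clear(d,a)}  (18 atoms)
goal ⊆ F2  ⇒  h_max = 2

2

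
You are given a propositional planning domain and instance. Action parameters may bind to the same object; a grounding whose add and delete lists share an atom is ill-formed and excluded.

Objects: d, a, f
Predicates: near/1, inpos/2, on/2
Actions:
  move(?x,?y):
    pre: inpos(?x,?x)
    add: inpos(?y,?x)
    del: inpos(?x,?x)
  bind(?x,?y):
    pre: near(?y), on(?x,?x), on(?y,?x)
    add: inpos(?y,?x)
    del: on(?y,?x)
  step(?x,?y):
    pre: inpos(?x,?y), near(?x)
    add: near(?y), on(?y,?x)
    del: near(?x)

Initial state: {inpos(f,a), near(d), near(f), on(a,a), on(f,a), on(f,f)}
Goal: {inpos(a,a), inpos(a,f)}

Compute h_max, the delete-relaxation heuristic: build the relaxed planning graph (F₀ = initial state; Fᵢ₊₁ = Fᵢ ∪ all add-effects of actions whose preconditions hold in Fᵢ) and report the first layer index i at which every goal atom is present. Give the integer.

F0 = init (6 atoms)
F1 = F0 ∪ {inpos(f,f), near(a), on(a,f)}  (9 atoms)
F2 = F1 ∪ {inpos(a,a), inpos(a,f), inpos(d,f)}  (12 atoms)
goal ⊆ F2  ⇒  h_max = 2

2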